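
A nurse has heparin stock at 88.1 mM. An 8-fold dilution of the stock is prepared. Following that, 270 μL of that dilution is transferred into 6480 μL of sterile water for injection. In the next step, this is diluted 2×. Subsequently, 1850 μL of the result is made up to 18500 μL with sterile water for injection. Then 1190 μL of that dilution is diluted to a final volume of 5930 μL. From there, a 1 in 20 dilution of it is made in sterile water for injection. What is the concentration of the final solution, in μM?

0.221 μM

Overall dilution factor = 8 × 25 × 2 × 10 × 4.983 × 20 = 3.99 × 10⁵.
88.1 mM / 3.99 × 10⁵ = 2.21 × 10⁻⁴ mM = 0.221 μM.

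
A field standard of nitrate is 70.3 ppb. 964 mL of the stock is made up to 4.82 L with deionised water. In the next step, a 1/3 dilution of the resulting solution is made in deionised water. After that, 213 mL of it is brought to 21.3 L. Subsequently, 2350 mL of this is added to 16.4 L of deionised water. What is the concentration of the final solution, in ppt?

Overall dilution factor = 5 × 3 × 100 × 7.979 = 1.20 × 10⁴.
70.3 ppb / 1.20 × 10⁴ = 5.87 × 10⁻³ ppb = 5.87 ppt.

5.87 ppt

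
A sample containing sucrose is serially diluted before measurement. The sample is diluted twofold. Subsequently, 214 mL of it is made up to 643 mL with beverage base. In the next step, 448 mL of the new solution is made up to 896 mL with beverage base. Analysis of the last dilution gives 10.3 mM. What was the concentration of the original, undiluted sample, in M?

Overall dilution factor = 2 × 3.005 × 2 = 12.0.
Original = 10.3 mM × 12.0 = 124 mM = 0.124 M.

0.124 M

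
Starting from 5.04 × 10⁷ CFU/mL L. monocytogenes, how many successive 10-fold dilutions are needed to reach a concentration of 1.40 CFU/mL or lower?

8

Need 10ⁿ ≥ 3.60 × 10⁷, so n ≥ log(3.60 × 10⁷)/log(10) = 7.56.
Minimum whole steps: n = 8.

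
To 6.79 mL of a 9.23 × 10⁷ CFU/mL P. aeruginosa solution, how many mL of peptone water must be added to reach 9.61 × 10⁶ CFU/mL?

58.4 mL

V₂ = C₁V₁/C₂ = 9.23 × 10⁷ × 6.79 / 9.61 × 10⁶ = 65.2 mL.
Diluent to add = V₂ − V₁ = 65.2 − 6.79 = 58.4 mL.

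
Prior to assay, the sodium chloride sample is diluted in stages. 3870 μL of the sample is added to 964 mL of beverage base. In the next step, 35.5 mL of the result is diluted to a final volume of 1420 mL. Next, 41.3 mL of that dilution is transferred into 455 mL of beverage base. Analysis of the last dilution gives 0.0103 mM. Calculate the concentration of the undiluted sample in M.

Overall dilution factor = 250.1 × 40 × 12.02 = 1.20 × 10⁵.
Original = 0.0103 mM × 1.20 × 10⁵ = 1238 mM = 1.24 M.

1.24 M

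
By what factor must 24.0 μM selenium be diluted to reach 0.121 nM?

Factor = C₀/C_target = 24.0 μM / 0.121 nM = 1.98 × 10⁵.

1.98 × 10⁵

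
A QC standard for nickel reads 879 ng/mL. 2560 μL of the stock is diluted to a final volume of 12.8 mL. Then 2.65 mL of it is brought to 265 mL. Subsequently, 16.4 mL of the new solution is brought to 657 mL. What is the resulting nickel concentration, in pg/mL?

Overall dilution factor = 5 × 100 × 40.06 = 2.00 × 10⁴.
879 ng/mL / 2.00 × 10⁴ = 0.0439 ng/mL = 43.9 pg/mL.

43.9 pg/mL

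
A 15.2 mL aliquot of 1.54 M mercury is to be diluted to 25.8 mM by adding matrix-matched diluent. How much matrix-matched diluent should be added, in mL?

25.8 mM = 0.0258 M.
V₂ = C₁V₁/C₂ = 1.54 × 15.2 / 0.0258 = 907 mL.
Diluent to add = V₂ − V₁ = 907 − 15.2 = 892 mL.

892 mL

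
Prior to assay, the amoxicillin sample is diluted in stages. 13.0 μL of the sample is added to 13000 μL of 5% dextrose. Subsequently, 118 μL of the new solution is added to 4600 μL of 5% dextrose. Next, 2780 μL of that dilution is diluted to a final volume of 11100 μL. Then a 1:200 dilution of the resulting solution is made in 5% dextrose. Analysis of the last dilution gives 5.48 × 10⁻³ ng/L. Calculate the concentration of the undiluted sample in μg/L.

175 μg/L

Overall dilution factor = 1001 × 39.98 × 3.993 × 200 = 3.20 × 10⁷.
Original = 5.48 × 10⁻³ ng/L × 3.20 × 10⁷ = 1.75 × 10⁵ ng/L = 175 μg/L.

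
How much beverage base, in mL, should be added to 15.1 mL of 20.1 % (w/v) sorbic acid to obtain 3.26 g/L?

3.26 g/L = 0.326 % (w/v).
V₂ = C₁V₁/C₂ = 20.1 × 15.1 / 0.326 = 931 mL.
Diluent to add = V₂ − V₁ = 931 − 15.1 = 916 mL.

916 mL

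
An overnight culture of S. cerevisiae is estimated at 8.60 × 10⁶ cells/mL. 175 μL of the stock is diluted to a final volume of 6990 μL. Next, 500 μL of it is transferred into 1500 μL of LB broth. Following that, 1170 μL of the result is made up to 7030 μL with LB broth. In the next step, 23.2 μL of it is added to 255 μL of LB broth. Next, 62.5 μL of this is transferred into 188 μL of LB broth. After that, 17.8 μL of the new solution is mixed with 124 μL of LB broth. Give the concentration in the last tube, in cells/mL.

Overall dilution factor = 39.94 × 4 × 6.009 × 11.99 × 4.008 × 7.966 = 3.68 × 10⁵.
8.60 × 10⁶ cells/mL / 3.68 × 10⁵ = 23.4 cells/mL.

23.4 cells/mL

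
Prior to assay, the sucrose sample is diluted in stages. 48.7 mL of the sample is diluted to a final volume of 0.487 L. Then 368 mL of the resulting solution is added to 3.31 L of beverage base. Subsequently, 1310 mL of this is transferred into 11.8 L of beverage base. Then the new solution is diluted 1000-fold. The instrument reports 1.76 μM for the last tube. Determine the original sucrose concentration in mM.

1760 mM

Overall dilution factor = 10 × 9.995 × 10.01 × 1000 = 1.00 × 10⁶.
Original = 1.76 μM × 1.00 × 10⁶ = 1.76 × 10⁶ μM = 1760 mM.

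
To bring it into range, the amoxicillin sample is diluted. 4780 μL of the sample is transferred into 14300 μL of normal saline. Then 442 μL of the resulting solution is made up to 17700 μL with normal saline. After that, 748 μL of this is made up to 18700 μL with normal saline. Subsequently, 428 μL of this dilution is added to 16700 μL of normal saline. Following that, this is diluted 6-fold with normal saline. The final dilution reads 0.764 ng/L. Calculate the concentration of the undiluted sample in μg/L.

Overall dilution factor = 3.992 × 40.05 × 25 × 40.02 × 6 = 9.60 × 10⁵.
Original = 0.764 ng/L × 9.60 × 10⁵ = 7.33 × 10⁵ ng/L = 733 μg/L.

733 μg/L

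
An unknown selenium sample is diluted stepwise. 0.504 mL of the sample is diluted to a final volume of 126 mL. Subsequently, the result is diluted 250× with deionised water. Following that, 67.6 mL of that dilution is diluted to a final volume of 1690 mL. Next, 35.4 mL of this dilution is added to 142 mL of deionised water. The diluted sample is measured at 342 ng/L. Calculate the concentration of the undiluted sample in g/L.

2.68 g/L

Overall dilution factor = 250 × 250 × 25 × 5.011 = 7.83 × 10⁶.
Original = 342 ng/L × 7.83 × 10⁶ = 2.68 × 10⁹ ng/L = 2.68 g/L.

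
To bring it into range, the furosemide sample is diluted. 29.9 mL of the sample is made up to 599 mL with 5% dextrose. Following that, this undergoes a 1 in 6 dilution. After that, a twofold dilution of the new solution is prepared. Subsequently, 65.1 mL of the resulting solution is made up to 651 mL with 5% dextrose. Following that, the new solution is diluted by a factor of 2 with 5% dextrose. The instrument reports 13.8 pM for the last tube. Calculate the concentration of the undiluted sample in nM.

Overall dilution factor = 20.03 × 6 × 2 × 10 × 2 = 4808.
Original = 13.8 pM × 4808 = 6.64 × 10⁴ pM = 66.4 nM.

66.4 nM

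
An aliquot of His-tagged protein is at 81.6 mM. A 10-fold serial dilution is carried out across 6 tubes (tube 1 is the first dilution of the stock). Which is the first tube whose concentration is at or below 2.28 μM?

tube 5

Tube n has concentration 81.6 mM / 10ⁿ.
Need 10ⁿ ≥ 81.6 mM / 2.28 μM = 3.58 × 10⁴, so n ≥ 4.55.
First such tube: n = 5.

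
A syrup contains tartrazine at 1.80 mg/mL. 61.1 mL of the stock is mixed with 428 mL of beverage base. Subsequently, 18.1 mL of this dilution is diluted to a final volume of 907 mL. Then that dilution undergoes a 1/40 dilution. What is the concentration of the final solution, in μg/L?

Overall dilution factor = 8.005 × 50.11 × 40 = 1.60 × 10⁴.
1.80 mg/mL / 1.60 × 10⁴ = 1.12 × 10⁻⁴ mg/mL = 112 μg/L.

112 μg/L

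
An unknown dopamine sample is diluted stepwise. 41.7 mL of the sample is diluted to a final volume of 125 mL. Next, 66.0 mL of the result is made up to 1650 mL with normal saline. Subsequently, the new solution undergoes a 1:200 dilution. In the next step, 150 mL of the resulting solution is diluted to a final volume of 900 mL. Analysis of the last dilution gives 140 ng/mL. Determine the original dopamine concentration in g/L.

Overall dilution factor = 2.998 × 25 × 200 × 6 = 8.99 × 10⁴.
Original = 140 ng/mL × 8.99 × 10⁴ = 1.26 × 10⁷ ng/mL = 12.6 g/L.

12.6 g/L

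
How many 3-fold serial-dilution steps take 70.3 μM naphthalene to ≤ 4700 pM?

Need 3ⁿ ≥ 1.50 × 10⁴, so n ≥ log(1.50 × 10⁴)/log(3) = 8.75.
Minimum whole steps: n = 9.

9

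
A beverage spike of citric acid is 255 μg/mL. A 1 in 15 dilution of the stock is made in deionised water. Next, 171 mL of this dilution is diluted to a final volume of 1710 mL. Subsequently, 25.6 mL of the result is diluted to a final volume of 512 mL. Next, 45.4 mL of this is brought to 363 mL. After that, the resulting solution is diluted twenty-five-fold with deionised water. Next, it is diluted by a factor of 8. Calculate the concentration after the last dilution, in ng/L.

53.2 ng/L

Overall dilution factor = 15 × 10 × 20 × 7.996 × 25 × 8 = 4.80 × 10⁶.
255 μg/mL / 4.80 × 10⁶ = 5.32 × 10⁻⁵ μg/mL = 53.2 ng/L.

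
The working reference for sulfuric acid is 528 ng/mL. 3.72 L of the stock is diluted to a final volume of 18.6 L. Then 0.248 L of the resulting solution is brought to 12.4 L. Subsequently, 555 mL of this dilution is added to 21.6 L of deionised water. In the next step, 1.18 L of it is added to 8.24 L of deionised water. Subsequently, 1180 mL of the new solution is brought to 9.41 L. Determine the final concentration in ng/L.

Overall dilution factor = 5 × 50 × 39.92 × 7.983 × 7.975 = 6.35 × 10⁵.
528 ng/mL / 6.35 × 10⁵ = 8.31 × 10⁻⁴ ng/mL = 0.831 ng/L.

0.831 ng/L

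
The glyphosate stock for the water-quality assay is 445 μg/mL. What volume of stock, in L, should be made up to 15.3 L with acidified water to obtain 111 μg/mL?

3.82 L

V₁ = C₂V₂/C₁ = 111 × 15.3 / 445 = 3.82 L.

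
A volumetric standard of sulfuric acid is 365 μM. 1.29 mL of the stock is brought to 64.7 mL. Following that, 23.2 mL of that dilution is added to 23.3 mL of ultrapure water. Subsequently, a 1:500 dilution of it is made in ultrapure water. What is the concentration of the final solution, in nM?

Overall dilution factor = 50.16 × 2.004 × 500 = 5.03 × 10⁴.
365 μM / 5.03 × 10⁴ = 7.26 × 10⁻³ μM = 7.26 nM.

7.26 nM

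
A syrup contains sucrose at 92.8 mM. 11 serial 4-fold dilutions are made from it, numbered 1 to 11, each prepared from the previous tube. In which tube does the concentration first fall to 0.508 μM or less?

Tube n has concentration 92.8 mM / 4ⁿ.
Need 4ⁿ ≥ 92.8 mM / 0.508 μM = 1.83 × 10⁵, so n ≥ 8.74.
First such tube: n = 9.

tube 9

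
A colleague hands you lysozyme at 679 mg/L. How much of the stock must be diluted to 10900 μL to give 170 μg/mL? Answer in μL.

170 μg/mL = 170 mg/L.
V₁ = C₂V₂/C₁ = 170 × 10900 / 679 = 2729 μL.

2730 μL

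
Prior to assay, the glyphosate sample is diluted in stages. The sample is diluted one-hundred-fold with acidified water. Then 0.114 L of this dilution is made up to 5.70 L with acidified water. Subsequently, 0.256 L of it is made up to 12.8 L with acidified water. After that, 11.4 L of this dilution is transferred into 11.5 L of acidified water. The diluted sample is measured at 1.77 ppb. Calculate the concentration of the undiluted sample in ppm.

889 ppm

Overall dilution factor = 100 × 50 × 50 × 2.009 = 5.02 × 10⁵.
Original = 1.77 ppb × 5.02 × 10⁵ = 8.89 × 10⁵ ppb = 889 ppm.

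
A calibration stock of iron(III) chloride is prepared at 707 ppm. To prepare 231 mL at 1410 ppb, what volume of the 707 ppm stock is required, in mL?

1410 ppb = 1.41 ppm.
V₁ = C₂V₂/C₁ = 1.41 × 231 / 707 = 0.461 mL.

0.461 mL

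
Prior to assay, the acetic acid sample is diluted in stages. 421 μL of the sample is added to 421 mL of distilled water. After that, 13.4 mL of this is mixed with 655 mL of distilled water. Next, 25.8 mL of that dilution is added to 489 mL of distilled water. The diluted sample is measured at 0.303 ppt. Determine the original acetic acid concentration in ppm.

0.302 ppm

Overall dilution factor = 1001 × 49.88 × 19.95 = 9.96 × 10⁵.
Original = 0.303 ppt × 9.96 × 10⁵ = 3.02 × 10⁵ ppt = 0.302 ppm.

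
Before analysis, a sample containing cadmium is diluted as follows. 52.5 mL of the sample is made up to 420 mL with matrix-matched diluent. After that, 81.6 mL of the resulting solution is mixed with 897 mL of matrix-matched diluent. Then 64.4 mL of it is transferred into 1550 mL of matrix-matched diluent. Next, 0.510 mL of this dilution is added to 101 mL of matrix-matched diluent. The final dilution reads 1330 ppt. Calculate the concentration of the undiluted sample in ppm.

Overall dilution factor = 8 × 11.99 × 25.07 × 199.0 = 4.79 × 10⁵.
Original = 1330 ppt × 4.79 × 10⁵ = 6.37 × 10⁸ ppt = 637 ppm.

637 ppm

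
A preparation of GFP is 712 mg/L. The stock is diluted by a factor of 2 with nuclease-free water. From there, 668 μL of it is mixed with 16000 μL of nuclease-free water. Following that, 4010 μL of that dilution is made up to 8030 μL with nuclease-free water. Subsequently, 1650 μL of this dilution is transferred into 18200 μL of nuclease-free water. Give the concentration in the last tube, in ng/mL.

592 ng/mL

Overall dilution factor = 2 × 24.95 × 2.002 × 12.03 = 1202.
712 mg/L / 1202 = 0.592 mg/L = 592 ng/mL.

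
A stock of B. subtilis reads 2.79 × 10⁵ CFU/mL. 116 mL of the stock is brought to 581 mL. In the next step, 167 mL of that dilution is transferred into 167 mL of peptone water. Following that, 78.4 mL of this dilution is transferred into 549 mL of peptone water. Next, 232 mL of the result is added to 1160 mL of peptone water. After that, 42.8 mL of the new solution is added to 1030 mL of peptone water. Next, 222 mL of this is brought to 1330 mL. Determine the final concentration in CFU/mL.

3.86 CFU/mL

Overall dilution factor = 5.009 × 2 × 8.003 × 6 × 25.07 × 5.991 = 7.22 × 10⁴.
2.79 × 10⁵ CFU/mL / 7.22 × 10⁴ = 3.86 CFU/mL.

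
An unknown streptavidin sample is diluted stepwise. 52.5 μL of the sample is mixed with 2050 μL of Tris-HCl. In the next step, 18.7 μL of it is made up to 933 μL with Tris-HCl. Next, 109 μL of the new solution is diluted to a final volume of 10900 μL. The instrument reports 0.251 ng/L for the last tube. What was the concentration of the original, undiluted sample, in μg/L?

Overall dilution factor = 40.05 × 49.89 × 100 = 2.00 × 10⁵.
Original = 0.251 ng/L × 2.00 × 10⁵ = 5.02 × 10⁴ ng/L = 50.2 μg/L.

50.2 μg/L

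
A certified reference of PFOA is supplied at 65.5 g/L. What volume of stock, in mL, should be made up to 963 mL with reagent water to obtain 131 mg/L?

131 mg/L = 0.131 g/L.
V₁ = C₂V₂/C₁ = 0.131 × 963 / 65.5 = 1.93 mL.

1.93 mL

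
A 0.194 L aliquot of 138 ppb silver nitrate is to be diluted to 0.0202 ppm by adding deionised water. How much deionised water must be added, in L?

0.0202 ppm = 20.2 ppb.
V₂ = C₁V₁/C₂ = 138 × 0.194 / 20.2 = 1.33 L.
Diluent to add = V₂ − V₁ = 1.33 − 0.194 = 1.13 L.

1.13 L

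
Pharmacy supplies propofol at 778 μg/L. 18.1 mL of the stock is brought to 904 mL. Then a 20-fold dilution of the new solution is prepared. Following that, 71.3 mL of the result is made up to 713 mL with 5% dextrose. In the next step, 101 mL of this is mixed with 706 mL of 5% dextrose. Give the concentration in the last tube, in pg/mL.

9.75 pg/mL

Overall dilution factor = 49.94 × 20 × 10 × 7.990 = 7.98 × 10⁴.
778 μg/L / 7.98 × 10⁴ = 9.75 × 10⁻³ μg/L = 9.75 pg/mL.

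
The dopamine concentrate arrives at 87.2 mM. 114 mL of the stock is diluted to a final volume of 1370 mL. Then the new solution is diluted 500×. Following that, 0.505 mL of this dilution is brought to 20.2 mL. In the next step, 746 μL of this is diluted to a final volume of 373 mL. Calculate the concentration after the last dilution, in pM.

Overall dilution factor = 12.02 × 500 × 40 × 500 = 1.20 × 10⁸.
87.2 mM / 1.20 × 10⁸ = 7.26 × 10⁻⁷ mM = 726 pM.

726 pM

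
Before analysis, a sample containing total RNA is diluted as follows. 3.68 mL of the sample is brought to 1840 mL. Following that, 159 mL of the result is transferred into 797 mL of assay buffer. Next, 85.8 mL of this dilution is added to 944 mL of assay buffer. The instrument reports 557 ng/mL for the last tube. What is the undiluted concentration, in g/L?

20.1 g/L

Overall dilution factor = 500 × 6.013 × 12.00 = 3.61 × 10⁴.
Original = 557 ng/mL × 3.61 × 10⁴ = 2.01 × 10⁷ ng/mL = 20.1 g/L.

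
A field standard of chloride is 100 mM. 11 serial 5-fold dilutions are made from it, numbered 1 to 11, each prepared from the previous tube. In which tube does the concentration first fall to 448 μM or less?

tube 4

Tube n has concentration 100 mM / 5ⁿ.
Need 5ⁿ ≥ 100 mM / 448 μM = 223, so n ≥ 3.36.
First such tube: n = 4.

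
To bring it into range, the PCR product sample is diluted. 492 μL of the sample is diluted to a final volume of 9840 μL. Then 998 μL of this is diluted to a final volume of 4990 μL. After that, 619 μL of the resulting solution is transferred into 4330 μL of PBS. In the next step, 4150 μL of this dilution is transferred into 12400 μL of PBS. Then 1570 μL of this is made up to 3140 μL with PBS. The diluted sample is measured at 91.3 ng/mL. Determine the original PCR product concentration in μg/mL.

Overall dilution factor = 20 × 5 × 7.995 × 3.988 × 2 = 6377.
Original = 91.3 ng/mL × 6377 = 5.82 × 10⁵ ng/mL = 582 μg/mL.

582 μg/mL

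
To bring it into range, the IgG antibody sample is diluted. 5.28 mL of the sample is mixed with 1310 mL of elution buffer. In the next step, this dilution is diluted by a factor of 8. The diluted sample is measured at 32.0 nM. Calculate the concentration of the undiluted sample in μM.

63.8 μM

Overall dilution factor = 249.1 × 8 = 1993.
Original = 32.0 nM × 1993 = 6.38 × 10⁴ nM = 63.8 μM.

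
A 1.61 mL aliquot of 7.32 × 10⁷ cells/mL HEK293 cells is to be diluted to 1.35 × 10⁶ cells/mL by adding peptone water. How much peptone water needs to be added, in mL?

85.7 mL

V₂ = C₁V₁/C₂ = 7.32 × 10⁷ × 1.61 / 1.35 × 10⁶ = 87.3 mL.
Diluent to add = V₂ − V₁ = 87.3 − 1.61 = 85.7 mL.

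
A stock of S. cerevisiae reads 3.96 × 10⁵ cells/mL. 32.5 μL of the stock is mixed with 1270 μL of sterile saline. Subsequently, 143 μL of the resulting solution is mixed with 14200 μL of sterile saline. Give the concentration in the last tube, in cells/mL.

98.5 cells/mL

Overall dilution factor = 40.08 × 100.3 = 4020.
3.96 × 10⁵ cells/mL / 4020 = 98.5 cells/mL.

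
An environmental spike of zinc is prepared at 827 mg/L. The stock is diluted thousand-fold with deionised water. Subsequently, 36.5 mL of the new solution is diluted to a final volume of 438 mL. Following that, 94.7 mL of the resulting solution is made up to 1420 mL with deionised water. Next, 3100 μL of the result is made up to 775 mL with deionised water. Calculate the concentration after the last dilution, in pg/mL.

18.4 pg/mL

Overall dilution factor = 1000 × 12 × 14.99 × 250 = 4.50 × 10⁷.
827 mg/L / 4.50 × 10⁷ = 1.84 × 10⁻⁵ mg/L = 18.4 pg/mL.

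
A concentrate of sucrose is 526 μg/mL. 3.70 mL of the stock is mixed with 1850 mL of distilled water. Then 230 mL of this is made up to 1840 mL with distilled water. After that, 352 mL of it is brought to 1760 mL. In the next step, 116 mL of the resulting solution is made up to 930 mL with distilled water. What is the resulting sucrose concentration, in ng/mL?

3.27 ng/mL

Overall dilution factor = 501 × 8 × 5 × 8.017 = 1.61 × 10⁵.
526 μg/mL / 1.61 × 10⁵ = 3.27 × 10⁻³ μg/mL = 3.27 ng/mL.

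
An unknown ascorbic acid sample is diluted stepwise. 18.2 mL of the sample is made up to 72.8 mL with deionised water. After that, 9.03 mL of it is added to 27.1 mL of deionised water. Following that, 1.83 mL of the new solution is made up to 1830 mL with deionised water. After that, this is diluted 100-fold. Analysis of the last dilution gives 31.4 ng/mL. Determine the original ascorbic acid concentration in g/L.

Overall dilution factor = 4 × 4.001 × 1000 × 100 = 1.60 × 10⁶.
Original = 31.4 ng/mL × 1.60 × 10⁶ = 5.03 × 10⁷ ng/mL = 50.3 g/L.

50.3 g/L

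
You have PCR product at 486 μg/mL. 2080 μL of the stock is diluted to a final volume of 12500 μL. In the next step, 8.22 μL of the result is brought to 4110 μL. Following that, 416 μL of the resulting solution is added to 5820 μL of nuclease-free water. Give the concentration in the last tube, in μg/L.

10.8 μg/L

Overall dilution factor = 6.010 × 500 × 14.99 = 4.50 × 10⁴.
486 μg/mL / 4.50 × 10⁴ = 0.0108 μg/mL = 10.8 μg/L.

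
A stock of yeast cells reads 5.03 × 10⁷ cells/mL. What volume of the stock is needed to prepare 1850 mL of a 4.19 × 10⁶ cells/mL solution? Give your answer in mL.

154 mL

V₁ = C₂V₂/C₁ = 4.19 × 10⁶ × 1850 / 5.03 × 10⁷ = 154 mL.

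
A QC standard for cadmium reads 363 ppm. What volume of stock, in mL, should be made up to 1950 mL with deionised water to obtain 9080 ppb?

9080 ppb = 9.08 ppm.
V₁ = C₂V₂/C₁ = 9.08 × 1950 / 363 = 48.8 mL.

48.8 mL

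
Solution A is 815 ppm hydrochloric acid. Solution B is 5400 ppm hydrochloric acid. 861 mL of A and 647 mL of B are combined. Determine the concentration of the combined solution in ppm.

C_mix = (C_A·V_A + C_B·V_B)/(V_A + V_B) = (815×861 + 5400×647) / 1508 = 2782 ppm.

2780 ppm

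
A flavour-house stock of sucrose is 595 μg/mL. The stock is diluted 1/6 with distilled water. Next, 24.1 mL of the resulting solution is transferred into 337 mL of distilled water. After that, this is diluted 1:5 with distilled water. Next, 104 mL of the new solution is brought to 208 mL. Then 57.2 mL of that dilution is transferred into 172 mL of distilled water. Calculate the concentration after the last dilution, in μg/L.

Overall dilution factor = 6 × 14.98 × 5 × 2 × 4.007 = 3602.
595 μg/mL / 3602 = 0.165 μg/mL = 165 μg/L.

165 μg/L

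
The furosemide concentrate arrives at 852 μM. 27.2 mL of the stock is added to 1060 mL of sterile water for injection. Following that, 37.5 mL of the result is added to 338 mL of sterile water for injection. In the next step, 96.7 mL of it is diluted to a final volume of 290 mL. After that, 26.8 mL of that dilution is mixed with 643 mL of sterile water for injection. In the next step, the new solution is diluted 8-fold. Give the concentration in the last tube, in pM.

3550 pM

Overall dilution factor = 39.97 × 10.01 × 2.999 × 24.99 × 8 = 2.40 × 10⁵.
852 μM / 2.40 × 10⁵ = 3.55 × 10⁻³ μM = 3550 pM.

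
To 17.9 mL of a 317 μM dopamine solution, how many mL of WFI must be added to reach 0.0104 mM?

528 mL

0.0104 mM = 10.4 μM.
V₂ = C₁V₁/C₂ = 317 × 17.9 / 10.4 = 546 mL.
Diluent to add = V₂ − V₁ = 546 − 17.9 = 528 mL.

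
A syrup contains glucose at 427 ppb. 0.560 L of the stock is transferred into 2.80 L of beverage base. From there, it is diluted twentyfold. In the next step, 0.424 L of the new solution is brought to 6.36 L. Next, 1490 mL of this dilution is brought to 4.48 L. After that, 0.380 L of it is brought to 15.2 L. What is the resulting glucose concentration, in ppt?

1.97 ppt

Overall dilution factor = 6 × 20 × 15 × 3.007 × 40 = 2.16 × 10⁵.
427 ppb / 2.16 × 10⁵ = 1.97 × 10⁻³ ppb = 1.97 ppt.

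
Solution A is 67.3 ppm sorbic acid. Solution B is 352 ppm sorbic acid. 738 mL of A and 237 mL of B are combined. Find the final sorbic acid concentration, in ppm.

C_mix = (C_A·V_A + C_B·V_B)/(V_A + V_B) = (67.3×738 + 352×237) / 975.0 = 137 ppm.

137 ppm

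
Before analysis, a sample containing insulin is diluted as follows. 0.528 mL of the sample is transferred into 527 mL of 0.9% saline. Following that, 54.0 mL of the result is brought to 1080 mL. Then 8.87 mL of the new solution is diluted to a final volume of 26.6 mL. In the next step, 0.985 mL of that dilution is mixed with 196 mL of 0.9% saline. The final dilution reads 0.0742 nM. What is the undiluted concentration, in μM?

889 μM

Overall dilution factor = 999.1 × 20 × 2.999 × 200.0 = 1.20 × 10⁷.
Original = 0.0742 nM × 1.20 × 10⁷ = 8.89 × 10⁵ nM = 889 μM.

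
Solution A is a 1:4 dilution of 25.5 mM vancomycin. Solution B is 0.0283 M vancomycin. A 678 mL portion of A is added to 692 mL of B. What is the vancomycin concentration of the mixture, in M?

C_A = 25.5 mM / 4 = 6.38 mM.
C_B = 0.0283 M = 28.3 mM.
C_mix = (C_A·V_A + C_B·V_B)/(V_A + V_B) = (6.38×678 + 28.3×692) / 1370 = 17.4 mM = 0.0174 M.

0.0174 M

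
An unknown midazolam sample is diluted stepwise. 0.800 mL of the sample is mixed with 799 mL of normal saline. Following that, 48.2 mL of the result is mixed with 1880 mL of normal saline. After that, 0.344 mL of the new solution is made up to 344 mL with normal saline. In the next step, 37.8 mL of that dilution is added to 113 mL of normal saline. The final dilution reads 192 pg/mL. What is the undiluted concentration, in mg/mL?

30.6 mg/mL

Overall dilution factor = 999.7 × 40.00 × 1000 × 3.989 = 1.60 × 10⁸.
Original = 192 pg/mL × 1.60 × 10⁸ = 3.06 × 10¹⁰ pg/mL = 30.6 mg/mL.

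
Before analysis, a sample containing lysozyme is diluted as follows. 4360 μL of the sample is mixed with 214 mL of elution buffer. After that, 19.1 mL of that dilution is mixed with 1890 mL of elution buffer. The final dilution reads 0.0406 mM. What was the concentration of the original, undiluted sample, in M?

0.203 M

Overall dilution factor = 50.08 × 99.95 = 5006.
Original = 0.0406 mM × 5006 = 203 mM = 0.203 M.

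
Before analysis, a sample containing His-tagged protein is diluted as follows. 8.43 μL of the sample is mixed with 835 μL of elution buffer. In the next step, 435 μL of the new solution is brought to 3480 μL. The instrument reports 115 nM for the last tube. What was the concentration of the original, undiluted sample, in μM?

Overall dilution factor = 100.1 × 8 = 800.
Original = 115 nM × 800 = 9.20 × 10⁴ nM = 92.0 μM.

92.0 μM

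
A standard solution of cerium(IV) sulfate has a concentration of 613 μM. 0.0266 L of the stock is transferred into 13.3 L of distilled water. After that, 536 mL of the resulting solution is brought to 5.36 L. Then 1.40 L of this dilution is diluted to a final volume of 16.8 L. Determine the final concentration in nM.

Overall dilution factor = 501 × 10 × 12 = 6.01 × 10⁴.
613 μM / 6.01 × 10⁴ = 0.0102 μM = 10.2 nM.

10.2 nM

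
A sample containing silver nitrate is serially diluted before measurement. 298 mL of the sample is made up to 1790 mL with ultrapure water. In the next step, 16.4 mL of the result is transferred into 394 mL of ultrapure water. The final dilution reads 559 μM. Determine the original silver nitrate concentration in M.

Overall dilution factor = 6.007 × 25.02 = 150.
Original = 559 μM × 150 = 8.40 × 10⁴ μM = 0.0840 M.

0.0840 M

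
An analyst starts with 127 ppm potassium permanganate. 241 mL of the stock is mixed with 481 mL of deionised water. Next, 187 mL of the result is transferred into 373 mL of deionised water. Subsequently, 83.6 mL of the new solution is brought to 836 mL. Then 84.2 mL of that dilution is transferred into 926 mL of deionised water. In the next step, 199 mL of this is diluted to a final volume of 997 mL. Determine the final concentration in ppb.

23.6 ppb

Overall dilution factor = 2.996 × 2.995 × 10 × 12.00 × 5.010 = 5393.
127 ppm / 5393 = 0.0236 ppm = 23.6 ppb.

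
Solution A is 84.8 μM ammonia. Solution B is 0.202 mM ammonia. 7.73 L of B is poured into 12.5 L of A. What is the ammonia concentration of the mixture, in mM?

0.130 mM

C_B = 0.202 mM = 202 μM.
C_mix = (C_A·V_A + C_B·V_B)/(V_A + V_B) = (84.8×12.5 + 202×7.73) / 20.23 = 130 μM = 0.130 mM.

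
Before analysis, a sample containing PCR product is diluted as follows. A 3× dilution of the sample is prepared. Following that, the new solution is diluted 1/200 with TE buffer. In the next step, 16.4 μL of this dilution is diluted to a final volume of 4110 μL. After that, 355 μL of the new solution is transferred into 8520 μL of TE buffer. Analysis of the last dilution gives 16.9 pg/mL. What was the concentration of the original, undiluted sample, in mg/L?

Overall dilution factor = 3 × 200 × 250.6 × 25 = 3.76 × 10⁶.
Original = 16.9 pg/mL × 3.76 × 10⁶ = 6.35 × 10⁷ pg/mL = 63.5 mg/L.

63.5 mg/L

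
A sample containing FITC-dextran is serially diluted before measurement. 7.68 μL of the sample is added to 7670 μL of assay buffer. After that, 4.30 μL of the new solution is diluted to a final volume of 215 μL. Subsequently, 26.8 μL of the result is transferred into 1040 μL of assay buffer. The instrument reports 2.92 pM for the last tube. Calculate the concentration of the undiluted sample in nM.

Overall dilution factor = 999.7 × 50 × 39.81 = 1.99 × 10⁶.
Original = 2.92 pM × 1.99 × 10⁶ = 5.81 × 10⁶ pM = 5810 nM.

5810 nM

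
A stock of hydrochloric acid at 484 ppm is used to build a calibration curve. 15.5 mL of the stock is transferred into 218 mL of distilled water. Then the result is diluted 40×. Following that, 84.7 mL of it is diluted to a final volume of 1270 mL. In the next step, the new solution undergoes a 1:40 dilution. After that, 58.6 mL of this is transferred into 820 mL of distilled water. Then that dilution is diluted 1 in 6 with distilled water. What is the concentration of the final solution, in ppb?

0.0149 ppb

Overall dilution factor = 15.06 × 40 × 14.99 × 40 × 14.99 × 6 = 3.25 × 10⁷.
484 ppm / 3.25 × 10⁷ = 1.49 × 10⁻⁵ ppm = 0.0149 ppb.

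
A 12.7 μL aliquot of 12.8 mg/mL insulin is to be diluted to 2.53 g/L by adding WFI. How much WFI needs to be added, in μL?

2.53 g/L = 2.53 mg/mL.
V₂ = C₁V₁/C₂ = 12.8 × 12.7 / 2.53 = 64.3 μL.
Diluent to add = V₂ − V₁ = 64.3 − 12.7 = 51.6 μL.

51.6 μL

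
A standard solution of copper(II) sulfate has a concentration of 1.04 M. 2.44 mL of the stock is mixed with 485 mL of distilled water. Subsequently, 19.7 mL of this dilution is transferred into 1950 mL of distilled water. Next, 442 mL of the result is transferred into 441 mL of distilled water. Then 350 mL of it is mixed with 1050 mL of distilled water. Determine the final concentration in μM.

6.52 μM

Overall dilution factor = 199.8 × 99.98 × 1.998 × 4 = 1.60 × 10⁵.
1.04 M / 1.60 × 10⁵ = 6.52 × 10⁻⁶ M = 6.52 μM.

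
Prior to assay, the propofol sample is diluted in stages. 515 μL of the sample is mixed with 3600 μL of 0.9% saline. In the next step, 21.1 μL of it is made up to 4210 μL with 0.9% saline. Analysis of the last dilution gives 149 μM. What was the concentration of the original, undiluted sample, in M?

Overall dilution factor = 7.990 × 199.5 = 1594.
Original = 149 μM × 1594 = 2.38 × 10⁵ μM = 0.238 M.

0.238 M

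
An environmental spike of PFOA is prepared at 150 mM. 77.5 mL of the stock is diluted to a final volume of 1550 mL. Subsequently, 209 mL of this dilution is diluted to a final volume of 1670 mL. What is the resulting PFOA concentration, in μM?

Overall dilution factor = 20 × 7.990 = 160.
150 mM / 160 = 0.939 mM = 939 μM.

939 μM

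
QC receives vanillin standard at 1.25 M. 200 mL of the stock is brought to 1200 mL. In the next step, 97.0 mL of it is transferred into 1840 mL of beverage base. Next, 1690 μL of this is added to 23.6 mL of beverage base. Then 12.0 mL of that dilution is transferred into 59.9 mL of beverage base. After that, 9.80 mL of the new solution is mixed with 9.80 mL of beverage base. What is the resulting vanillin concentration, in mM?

Overall dilution factor = 6 × 19.97 × 14.96 × 5.992 × 2 = 2.15 × 10⁴.
1.25 M / 2.15 × 10⁴ = 5.82 × 10⁻⁵ M = 0.0582 mM.

0.0582 mM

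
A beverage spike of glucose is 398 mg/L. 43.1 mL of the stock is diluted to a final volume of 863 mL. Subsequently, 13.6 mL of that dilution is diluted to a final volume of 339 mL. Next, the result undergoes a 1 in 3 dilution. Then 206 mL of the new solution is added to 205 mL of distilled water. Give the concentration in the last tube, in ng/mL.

Overall dilution factor = 20.02 × 24.93 × 3 × 1.995 = 2987.
398 mg/L / 2987 = 0.133 mg/L = 133 ng/mL.

133 ng/mL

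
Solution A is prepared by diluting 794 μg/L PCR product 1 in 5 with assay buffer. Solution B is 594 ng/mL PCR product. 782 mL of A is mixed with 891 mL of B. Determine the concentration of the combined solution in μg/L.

C_A = 794 μg/L / 5 = 159 μg/L.
C_B = 594 ng/mL = 594 μg/L.
C_mix = (C_A·V_A + C_B·V_B)/(V_A + V_B) = (159×782 + 594×891) / 1673 = 391 μg/L.

391 μg/L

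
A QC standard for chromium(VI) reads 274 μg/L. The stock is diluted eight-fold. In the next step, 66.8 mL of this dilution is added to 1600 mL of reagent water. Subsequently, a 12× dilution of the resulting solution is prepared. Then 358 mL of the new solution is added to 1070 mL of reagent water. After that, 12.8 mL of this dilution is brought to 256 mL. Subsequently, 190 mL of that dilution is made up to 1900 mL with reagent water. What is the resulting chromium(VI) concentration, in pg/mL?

0.143 pg/mL

Overall dilution factor = 8 × 24.95 × 12 × 3.989 × 20 × 10 = 1.91 × 10⁶.
274 μg/L / 1.91 × 10⁶ = 1.43 × 10⁻⁴ μg/L = 0.143 pg/mL.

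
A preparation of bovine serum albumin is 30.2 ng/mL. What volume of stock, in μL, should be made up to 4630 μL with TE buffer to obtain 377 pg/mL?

57.8 μL

377 pg/mL = 0.377 ng/mL.
V₁ = C₂V₂/C₁ = 0.377 × 4630 / 30.2 = 57.8 μL.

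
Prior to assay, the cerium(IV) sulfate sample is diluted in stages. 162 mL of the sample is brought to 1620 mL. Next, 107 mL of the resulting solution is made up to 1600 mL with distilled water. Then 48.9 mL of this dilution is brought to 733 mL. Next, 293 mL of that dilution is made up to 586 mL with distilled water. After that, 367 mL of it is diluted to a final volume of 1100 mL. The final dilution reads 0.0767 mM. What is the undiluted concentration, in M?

1.03 M

Overall dilution factor = 10 × 14.95 × 14.99 × 2 × 2.997 = 1.34 × 10⁴.
Original = 0.0767 mM × 1.34 × 10⁴ = 1031 mM = 1.03 M.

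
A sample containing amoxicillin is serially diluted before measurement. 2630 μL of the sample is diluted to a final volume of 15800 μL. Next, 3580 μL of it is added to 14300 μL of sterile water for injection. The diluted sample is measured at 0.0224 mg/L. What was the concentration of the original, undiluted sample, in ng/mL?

Overall dilution factor = 6.008 × 4.994 = 30.0.
Original = 0.0224 mg/L × 30.0 = 0.672 mg/L = 672 ng/mL.

672 ng/mL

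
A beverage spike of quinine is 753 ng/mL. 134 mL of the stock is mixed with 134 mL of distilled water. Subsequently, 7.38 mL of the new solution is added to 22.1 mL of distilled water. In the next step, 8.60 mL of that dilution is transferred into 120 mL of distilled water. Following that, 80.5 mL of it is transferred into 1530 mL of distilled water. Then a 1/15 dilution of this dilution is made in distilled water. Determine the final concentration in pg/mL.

21.0 pg/mL

Overall dilution factor = 2 × 3.995 × 14.95 × 20.01 × 15 = 3.59 × 10⁴.
753 ng/mL / 3.59 × 10⁴ = 0.0210 ng/mL = 21.0 pg/mL.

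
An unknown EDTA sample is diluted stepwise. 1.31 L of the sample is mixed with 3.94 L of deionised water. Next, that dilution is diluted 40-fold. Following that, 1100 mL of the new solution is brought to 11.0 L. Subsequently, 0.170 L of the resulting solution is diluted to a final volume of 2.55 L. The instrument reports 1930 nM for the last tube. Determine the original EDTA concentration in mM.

46.4 mM

Overall dilution factor = 4.008 × 40 × 10 × 15 = 2.40 × 10⁴.
Original = 1930 nM × 2.40 × 10⁴ = 4.64 × 10⁷ nM = 46.4 mM.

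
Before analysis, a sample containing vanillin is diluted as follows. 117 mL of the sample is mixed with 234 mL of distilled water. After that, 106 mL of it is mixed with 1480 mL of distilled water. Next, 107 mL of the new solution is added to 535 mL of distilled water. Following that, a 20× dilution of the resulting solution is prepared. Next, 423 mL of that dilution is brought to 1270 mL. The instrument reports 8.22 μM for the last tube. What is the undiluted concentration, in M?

Overall dilution factor = 3 × 14.96 × 6 × 20 × 3.002 = 1.62 × 10⁴.
Original = 8.22 μM × 1.62 × 10⁴ = 1.33 × 10⁵ μM = 0.133 M.

0.133 M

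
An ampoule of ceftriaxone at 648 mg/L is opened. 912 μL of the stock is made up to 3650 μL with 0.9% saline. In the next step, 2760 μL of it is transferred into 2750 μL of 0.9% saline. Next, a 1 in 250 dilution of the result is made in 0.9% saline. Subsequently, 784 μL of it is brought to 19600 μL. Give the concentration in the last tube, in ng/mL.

13.0 ng/mL

Overall dilution factor = 4.002 × 1.996 × 250 × 25 = 4.99 × 10⁴.
648 mg/L / 4.99 × 10⁴ = 0.0130 mg/L = 13.0 ng/mL.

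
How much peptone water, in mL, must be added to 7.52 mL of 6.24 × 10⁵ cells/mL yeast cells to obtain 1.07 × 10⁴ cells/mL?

431 mL

V₂ = C₁V₁/C₂ = 6.24 × 10⁵ × 7.52 / 1.07 × 10⁴ = 439 mL.
Diluent to add = V₂ − V₁ = 439 − 7.52 = 431 mL.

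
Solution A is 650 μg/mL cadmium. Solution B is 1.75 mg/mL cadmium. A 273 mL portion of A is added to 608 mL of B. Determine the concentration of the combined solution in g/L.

C_B = 1.75 mg/mL = 1750 μg/mL.
C_mix = (C_A·V_A + C_B·V_B)/(V_A + V_B) = (650×273 + 1750×608) / 881.0 = 1409 μg/mL = 1.41 g/L.

1.41 g/L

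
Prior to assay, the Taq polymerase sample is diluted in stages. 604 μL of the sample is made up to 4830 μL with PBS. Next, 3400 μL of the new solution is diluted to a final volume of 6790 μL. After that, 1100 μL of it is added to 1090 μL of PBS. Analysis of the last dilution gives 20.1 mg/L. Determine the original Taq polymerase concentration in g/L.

Overall dilution factor = 7.997 × 1.997 × 1.991 = 31.8.
Original = 20.1 mg/L × 31.8 = 639 mg/L = 0.639 g/L.

0.639 g/L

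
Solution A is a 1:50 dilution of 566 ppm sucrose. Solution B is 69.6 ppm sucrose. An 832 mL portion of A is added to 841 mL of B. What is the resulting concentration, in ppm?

C_A = 566 ppm / 50 = 11.3 ppm.
C_mix = (C_A·V_A + C_B·V_B)/(V_A + V_B) = (11.3×832 + 69.6×841) / 1673 = 40.6 ppm.

40.6 ppm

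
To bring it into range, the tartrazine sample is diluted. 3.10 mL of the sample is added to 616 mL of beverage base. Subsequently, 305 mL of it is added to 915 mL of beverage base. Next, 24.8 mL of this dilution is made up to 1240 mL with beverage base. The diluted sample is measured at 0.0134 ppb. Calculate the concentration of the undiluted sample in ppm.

0.535 ppm

Overall dilution factor = 199.7 × 4 × 50 = 3.99 × 10⁴.
Original = 0.0134 ppb × 3.99 × 10⁴ = 535 ppb = 0.535 ppm.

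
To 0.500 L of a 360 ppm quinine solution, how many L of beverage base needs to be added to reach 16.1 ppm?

V₂ = C₁V₁/C₂ = 360 × 0.500 / 16.1 = 11.2 L.
Diluent to add = V₂ − V₁ = 11.2 − 0.500 = 10.7 L.

10.7 L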